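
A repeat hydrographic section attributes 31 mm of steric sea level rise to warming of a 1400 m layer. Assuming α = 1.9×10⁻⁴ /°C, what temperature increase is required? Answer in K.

about 0.12 K

ΔT = Δh/(αH) = 0.031 / (1.9×10⁻⁴ × 1400) ≈ 0.1165 K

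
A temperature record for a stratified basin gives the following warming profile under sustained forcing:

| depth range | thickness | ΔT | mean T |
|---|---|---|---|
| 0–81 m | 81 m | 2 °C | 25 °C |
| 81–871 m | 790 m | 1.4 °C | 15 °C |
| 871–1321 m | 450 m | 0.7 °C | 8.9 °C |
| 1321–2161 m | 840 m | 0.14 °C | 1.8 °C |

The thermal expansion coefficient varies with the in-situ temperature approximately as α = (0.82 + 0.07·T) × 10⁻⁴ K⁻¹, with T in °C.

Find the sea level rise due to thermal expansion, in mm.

305 mm of thermosteric rise

Layer 1: α = (0.82 + 0.07×25)×10⁻⁴ = 2.57×10⁻⁴ K⁻¹
Layer 2: α = (0.82 + 0.07×15)×10⁻⁴ = 1.87×10⁻⁴ K⁻¹
Layer 3: α = (0.82 + 0.07×8.9)×10⁻⁴ = 1.443×10⁻⁴ K⁻¹
Layer 4: α = (0.82 + 0.07×1.8)×10⁻⁴ = 0.946×10⁻⁴ K⁻¹
Layer 1: 81 × 2 × 2.57×10⁻⁴ = 0.041634 m
1.4 × 1.87×10⁻⁴ × 790 = 0.206822 m
871–1321 m: 1.443×10⁻⁴ × 0.7 × 450 = 0.0454545 m
Layer 4: 840 × 0.946×10⁻⁴ × 0.14 = 0.01112496 m
Δh = 0.041634 + 0.206822 + 0.0454545 + 0.01112496 = 0.30503546 m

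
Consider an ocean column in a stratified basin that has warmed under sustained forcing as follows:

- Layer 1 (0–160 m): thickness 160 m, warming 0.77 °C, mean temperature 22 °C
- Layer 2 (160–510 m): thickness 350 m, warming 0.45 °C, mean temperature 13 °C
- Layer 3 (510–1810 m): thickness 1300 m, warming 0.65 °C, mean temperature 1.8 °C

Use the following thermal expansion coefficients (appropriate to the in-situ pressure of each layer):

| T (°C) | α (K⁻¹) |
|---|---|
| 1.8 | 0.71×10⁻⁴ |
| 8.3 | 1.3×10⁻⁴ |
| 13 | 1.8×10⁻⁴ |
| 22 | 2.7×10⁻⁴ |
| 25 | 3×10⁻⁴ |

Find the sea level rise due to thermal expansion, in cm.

Δh ≈ 12 cm

Layer 1 at 22 °C → α = 2.7×10⁻⁴ K⁻¹
Layer 2 at 13 °C → α = 1.8×10⁻⁴ K⁻¹
Layer 3 at 1.8 °C → α = 0.71×10⁻⁴ K⁻¹
0–160 m: 2.7×10⁻⁴ × 0.77 × 160 = 0.033264 m
160–510 m: 1.8×10⁻⁴ × 350 × 0.45 = 0.02835 m
0.65 × 1300 × 0.71×10⁻⁴ = 0.059995 m
Δh = 0.033264 + 0.02835 + 0.059995 = 0.121609 m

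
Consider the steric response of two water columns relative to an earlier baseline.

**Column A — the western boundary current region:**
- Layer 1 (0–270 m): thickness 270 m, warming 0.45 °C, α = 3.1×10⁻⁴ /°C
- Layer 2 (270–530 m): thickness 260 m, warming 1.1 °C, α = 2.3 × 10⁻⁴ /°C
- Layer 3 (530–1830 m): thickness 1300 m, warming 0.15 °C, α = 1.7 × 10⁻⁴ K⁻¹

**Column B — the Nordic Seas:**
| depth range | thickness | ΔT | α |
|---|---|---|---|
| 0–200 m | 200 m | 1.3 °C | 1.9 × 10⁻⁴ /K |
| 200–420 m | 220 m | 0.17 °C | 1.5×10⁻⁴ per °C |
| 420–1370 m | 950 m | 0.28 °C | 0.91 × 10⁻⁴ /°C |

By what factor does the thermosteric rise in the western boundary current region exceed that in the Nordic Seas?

a factor of 1.72

A 0–270 m: 3.1×10⁻⁴ × 0.45 × 270 = 0.037665 m
A 260 × 1.1 × 2.3×10⁻⁴ = 0.06578 m
A 530–1830 m: 0.15 × 1300 × 1.7×10⁻⁴ = 0.03315 m
A total: 0.136595 m
B Layer 1: 200 × 1.3 × 1.9×10⁻⁴ = 0.04940 m
B 220 × 1.5×10⁻⁴ × 0.17 = 0.00561 m
B Layer 3: 0.91×10⁻⁴ × 0.28 × 950 = 0.024206 m
B total: 0.079216 m
Ratio: 0.136595 / 0.079216 ≈ 1.724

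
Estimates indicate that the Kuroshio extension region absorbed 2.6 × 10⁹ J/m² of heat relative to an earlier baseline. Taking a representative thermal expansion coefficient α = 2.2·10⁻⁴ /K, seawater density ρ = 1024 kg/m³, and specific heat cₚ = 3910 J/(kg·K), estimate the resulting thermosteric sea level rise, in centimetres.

14 cm of thermosteric rise

Δh = αQ/(ρcₚ) = 2.2×10⁻⁴ × 2.6×10⁹ / (1024 × 3910) ≈ 0.14286 m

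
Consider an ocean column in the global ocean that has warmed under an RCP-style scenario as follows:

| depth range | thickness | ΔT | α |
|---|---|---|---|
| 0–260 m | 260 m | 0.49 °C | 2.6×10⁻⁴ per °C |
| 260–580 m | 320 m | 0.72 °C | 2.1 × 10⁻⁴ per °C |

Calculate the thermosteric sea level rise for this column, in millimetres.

Layer 1: 260 × 2.6×10⁻⁴ × 0.49 = 0.033124 m
Layer 2: 0.72 × 2.1×10⁻⁴ × 320 = 0.048384 m
Δh = 0.033124 + 0.048384 = 0.081508 m ≈ 82 mm

Δh ≈ 82 mm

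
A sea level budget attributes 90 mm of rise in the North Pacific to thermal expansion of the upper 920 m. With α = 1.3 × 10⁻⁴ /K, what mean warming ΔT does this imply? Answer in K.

ΔT ≈ 0.753 K

ΔT = Δh/(αH) = 0.09 / (1.3×10⁻⁴ × 920) ≈ 0.7525 K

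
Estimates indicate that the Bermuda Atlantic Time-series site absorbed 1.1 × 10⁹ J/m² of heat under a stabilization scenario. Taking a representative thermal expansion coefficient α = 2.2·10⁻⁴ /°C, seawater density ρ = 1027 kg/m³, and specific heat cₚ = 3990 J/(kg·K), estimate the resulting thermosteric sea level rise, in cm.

Δh = αQ/(ρcₚ) = 2.2×10⁻⁴ × 1.1×10⁹ / (1027 × 3990) ≈ 0.059057 m

Δh = 5.9 cm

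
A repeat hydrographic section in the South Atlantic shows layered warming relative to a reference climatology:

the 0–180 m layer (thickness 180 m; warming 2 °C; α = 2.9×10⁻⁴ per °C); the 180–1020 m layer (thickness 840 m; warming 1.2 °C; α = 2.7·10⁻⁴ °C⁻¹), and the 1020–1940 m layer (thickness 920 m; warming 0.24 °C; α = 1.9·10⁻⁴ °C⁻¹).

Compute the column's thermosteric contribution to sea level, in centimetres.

0–180 m: 2 × 180 × 2.9×10⁻⁴ = 0.10440 m
180–1020 m: 1.2 × 2.7×10⁻⁴ × 840 = 0.27216 m
Layer 3: 920 × 1.9×10⁻⁴ × 0.24 = 0.041952 m
Δh = 0.10440 + 0.27216 + 0.041952 = 0.418512 m

42 cm of thermosteric rise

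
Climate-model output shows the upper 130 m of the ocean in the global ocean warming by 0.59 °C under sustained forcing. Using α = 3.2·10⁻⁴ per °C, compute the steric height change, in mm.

Δh = αΔT·H = 3.2×10⁻⁴ × 0.59 × 130 = 0.024544 m

Δh = 24.5 mm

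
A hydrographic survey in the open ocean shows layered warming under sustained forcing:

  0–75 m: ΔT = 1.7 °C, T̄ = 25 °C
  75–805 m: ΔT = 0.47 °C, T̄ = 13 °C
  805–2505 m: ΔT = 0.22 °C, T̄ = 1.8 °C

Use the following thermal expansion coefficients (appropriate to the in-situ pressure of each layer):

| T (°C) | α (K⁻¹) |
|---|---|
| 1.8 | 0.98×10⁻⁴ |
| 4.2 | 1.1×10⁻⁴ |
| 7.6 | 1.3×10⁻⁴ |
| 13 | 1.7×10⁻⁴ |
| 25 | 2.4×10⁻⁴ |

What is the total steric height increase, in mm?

Layer 1 at 25 °C → α = 2.4×10⁻⁴ K⁻¹
Layer 2 at 13 °C → α = 1.7×10⁻⁴ K⁻¹
Layer 3 at 1.8 °C → α = 0.98×10⁻⁴ K⁻¹
0–75 m: 75 × 1.7 × 2.4×10⁻⁴ = 0.03060 m
Layer 2: 1.7×10⁻⁴ × 0.47 × 730 = 0.058327 m
Layer 3: 1700 × 0.98×10⁻⁴ × 0.22 = 0.036652 m
Δh = 0.03060 + 0.058327 + 0.036652 = 0.125579 m ≈ 126 mm

126 mm of thermosteric rise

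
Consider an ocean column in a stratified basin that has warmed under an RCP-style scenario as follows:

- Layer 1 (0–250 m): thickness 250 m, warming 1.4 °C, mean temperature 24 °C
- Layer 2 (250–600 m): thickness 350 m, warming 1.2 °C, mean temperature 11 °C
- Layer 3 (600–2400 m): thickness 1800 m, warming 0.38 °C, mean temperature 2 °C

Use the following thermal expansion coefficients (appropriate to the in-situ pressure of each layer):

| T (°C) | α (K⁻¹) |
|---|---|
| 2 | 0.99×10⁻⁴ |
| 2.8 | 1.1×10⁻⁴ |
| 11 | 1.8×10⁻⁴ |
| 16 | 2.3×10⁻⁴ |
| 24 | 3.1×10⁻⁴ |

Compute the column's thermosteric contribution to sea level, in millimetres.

Layer 1 at 24 °C → α = 3.1×10⁻⁴ K⁻¹
Layer 2 at 11 °C → α = 1.8×10⁻⁴ K⁻¹
Layer 3 at 2 °C → α = 0.99×10⁻⁴ K⁻¹
0–250 m: 250 × 1.4 × 3.1×10⁻⁴ = 0.10850 m
Layer 2: 1.2 × 1.8×10⁻⁴ × 350 = 0.07560 m
600–2400 m: 0.99×10⁻⁴ × 0.38 × 1800 = 0.067716 m
Δh = 0.10850 + 0.07560 + 0.067716 = 0.251816 m ≈ 252 mm

252 mm of thermosteric rise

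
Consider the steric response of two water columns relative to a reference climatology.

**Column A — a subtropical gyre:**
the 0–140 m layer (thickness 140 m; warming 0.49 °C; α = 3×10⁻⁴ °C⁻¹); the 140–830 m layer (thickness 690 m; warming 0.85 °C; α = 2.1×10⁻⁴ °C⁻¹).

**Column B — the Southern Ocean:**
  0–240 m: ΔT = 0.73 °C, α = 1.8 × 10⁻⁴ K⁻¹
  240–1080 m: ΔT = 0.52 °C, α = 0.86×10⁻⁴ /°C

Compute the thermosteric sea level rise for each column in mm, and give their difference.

A 0–140 m: 3×10⁻⁴ × 0.49 × 140 = 0.02058 m
A 0.85 × 690 × 2.1×10⁻⁴ = 0.123165 m
A total: 0.143745 m
B 1.8×10⁻⁴ × 0.73 × 240 = 0.031536 m
B 240–1080 m: 0.86×10⁻⁴ × 840 × 0.52 = 0.0375648 m
B total: 0.0691008 m
Difference: 0.143745 − 0.0691008 = 0.0746442 m

Δh_A ≈ 140 mm, Δh_B ≈ 69 mm; difference ≈ 75 mm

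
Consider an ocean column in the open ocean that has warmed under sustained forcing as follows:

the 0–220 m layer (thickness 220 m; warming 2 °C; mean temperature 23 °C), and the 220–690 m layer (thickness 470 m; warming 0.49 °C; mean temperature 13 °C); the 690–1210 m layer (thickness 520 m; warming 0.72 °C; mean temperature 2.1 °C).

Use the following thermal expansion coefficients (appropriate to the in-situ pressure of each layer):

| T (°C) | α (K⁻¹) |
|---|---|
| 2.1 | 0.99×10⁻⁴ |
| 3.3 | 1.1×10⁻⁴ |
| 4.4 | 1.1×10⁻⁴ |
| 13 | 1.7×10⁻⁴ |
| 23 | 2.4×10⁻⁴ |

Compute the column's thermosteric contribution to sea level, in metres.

Layer 1 at 23 °C → α = 2.4×10⁻⁴ K⁻¹
Layer 2 at 13 °C → α = 1.7×10⁻⁴ K⁻¹
Layer 3 at 2.1 °C → α = 0.99×10⁻⁴ K⁻¹
2 × 2.4×10⁻⁴ × 220 = 0.10560 m
Layer 2: 470 × 0.49 × 1.7×10⁻⁴ = 0.039151 m
Layer 3: 520 × 0.72 × 0.99×10⁻⁴ = 0.0370656 m
Δh = 0.10560 + 0.039151 + 0.0370656 = 0.1818166 m ≈ 0.182 m

0.182 m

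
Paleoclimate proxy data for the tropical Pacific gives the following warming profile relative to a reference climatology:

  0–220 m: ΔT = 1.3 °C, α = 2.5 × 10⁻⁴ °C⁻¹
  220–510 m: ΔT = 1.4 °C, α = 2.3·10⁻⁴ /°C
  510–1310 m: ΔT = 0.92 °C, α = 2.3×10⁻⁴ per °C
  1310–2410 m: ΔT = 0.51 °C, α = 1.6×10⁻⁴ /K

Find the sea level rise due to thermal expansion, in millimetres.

2.5×10⁻⁴ × 1.3 × 220 = 0.07150 m
Layer 2: 1.4 × 290 × 2.3×10⁻⁴ = 0.09338 m
510–1310 m: 0.92 × 2.3×10⁻⁴ × 800 = 0.16928 m
1.6×10⁻⁴ × 1100 × 0.51 = 0.08976 m
Δh = 0.07150 + 0.09338 + 0.16928 + 0.08976 = 0.42392 m ≈ 420 mm

Δh = 420 mm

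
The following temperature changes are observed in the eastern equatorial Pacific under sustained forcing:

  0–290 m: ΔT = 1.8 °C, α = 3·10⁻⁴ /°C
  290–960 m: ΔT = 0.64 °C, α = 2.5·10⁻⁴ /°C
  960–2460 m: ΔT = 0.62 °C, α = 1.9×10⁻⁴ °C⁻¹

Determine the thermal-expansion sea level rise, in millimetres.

0–290 m: 290 × 3×10⁻⁴ × 1.8 = 0.15660 m
2.5×10⁻⁴ × 670 × 0.64 = 0.10720 m
960–2460 m: 1500 × 1.9×10⁻⁴ × 0.62 = 0.17670 m
Δh = 0.15660 + 0.10720 + 0.17670 = 0.44050 m ≈ 441 mm

Δh ≈ 441 mm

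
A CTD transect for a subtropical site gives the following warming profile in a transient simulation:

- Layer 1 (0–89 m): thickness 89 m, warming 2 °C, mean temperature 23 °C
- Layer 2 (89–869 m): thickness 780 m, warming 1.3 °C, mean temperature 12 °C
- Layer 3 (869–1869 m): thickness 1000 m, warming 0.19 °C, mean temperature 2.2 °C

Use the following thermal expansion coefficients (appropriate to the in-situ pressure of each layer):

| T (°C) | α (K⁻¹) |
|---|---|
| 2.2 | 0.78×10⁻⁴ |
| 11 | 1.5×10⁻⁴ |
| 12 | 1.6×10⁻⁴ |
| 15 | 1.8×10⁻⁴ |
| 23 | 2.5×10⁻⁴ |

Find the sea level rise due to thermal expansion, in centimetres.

22 cm of thermosteric rise

Layer 1 at 23 °C → α = 2.5×10⁻⁴ K⁻¹
Layer 2 at 12 °C → α = 1.6×10⁻⁴ K⁻¹
Layer 3 at 2.2 °C → α = 0.78×10⁻⁴ K⁻¹
89 × 2.5×10⁻⁴ × 2 = 0.04450 m
Layer 2: 1.6×10⁻⁴ × 1.3 × 780 = 0.16224 m
869–1869 m: 1000 × 0.19 × 0.78×10⁻⁴ = 0.01482 m
Δh = 0.04450 + 0.16224 + 0.01482 = 0.22156 m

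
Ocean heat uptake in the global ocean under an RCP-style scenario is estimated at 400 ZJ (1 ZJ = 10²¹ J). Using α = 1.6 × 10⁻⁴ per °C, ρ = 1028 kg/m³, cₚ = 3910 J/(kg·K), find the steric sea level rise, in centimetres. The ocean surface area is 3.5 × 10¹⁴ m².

Δh ≈ 4.55 cm

Per unit area: Q = 400×10²¹ / (3.5×10¹⁴) ≈ 1.143×10⁹ J/m²
Δh = αQ/(ρcₚ) = 1.6×10⁻⁴ × 1.143×10⁹ / (1028 × 3910) ≈ 0.045498 m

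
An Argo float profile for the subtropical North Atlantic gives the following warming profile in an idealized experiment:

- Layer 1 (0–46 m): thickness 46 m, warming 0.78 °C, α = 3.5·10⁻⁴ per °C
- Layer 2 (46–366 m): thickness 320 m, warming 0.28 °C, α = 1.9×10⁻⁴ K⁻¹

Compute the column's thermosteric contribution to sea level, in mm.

about 29.6 mm

0–46 m: 46 × 3.5×10⁻⁴ × 0.78 = 0.012558 m
Layer 2: 0.28 × 320 × 1.9×10⁻⁴ = 0.017024 m
Δh = 0.012558 + 0.017024 = 0.029582 m ≈ 29.6 mm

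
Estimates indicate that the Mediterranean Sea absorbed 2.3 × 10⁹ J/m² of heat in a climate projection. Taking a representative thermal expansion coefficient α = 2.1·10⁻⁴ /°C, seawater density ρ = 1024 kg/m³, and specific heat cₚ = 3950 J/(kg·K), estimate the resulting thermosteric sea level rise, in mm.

Δh = αQ/(ρcₚ) = 2.1×10⁻⁴ × 2.3×10⁹ / (1024 × 3950) ≈ 0.11941 m

Δh ≈ 119 mm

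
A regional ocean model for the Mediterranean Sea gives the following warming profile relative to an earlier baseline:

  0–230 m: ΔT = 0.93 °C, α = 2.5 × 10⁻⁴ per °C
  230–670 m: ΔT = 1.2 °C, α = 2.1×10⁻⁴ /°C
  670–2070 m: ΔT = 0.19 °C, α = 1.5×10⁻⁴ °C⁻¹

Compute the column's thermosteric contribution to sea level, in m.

about 0.20 m

Layer 1: 0.93 × 2.5×10⁻⁴ × 230 = 0.053475 m
1.2 × 440 × 2.1×10⁻⁴ = 0.11088 m
0.19 × 1400 × 1.5×10⁻⁴ = 0.03990 m
Δh = 0.053475 + 0.11088 + 0.03990 = 0.204255 m ≈ 0.20 m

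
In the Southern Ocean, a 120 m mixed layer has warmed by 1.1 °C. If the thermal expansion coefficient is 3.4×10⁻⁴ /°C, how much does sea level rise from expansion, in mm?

Δh = αΔT·H = 3.4×10⁻⁴ × 1.1 × 120 = 0.04488 m

44.9 mm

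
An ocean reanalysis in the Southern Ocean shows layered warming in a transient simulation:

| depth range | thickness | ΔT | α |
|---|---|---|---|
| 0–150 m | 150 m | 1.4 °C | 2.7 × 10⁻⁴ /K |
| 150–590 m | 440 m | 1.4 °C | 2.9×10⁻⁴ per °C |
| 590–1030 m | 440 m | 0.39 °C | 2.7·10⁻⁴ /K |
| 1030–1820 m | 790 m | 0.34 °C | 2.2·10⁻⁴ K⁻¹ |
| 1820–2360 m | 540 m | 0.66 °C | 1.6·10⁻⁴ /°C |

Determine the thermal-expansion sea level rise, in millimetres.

Δh = 398 mm

Layer 1: 1.4 × 150 × 2.7×10⁻⁴ = 0.05670 m
150–590 m: 2.9×10⁻⁴ × 1.4 × 440 = 0.17864 m
2.7×10⁻⁴ × 440 × 0.39 = 0.046332 m
Layer 4: 0.34 × 790 × 2.2×10⁻⁴ = 0.059092 m
1820–2360 m: 540 × 1.6×10⁻⁴ × 0.66 = 0.057024 m
Δh = 0.05670 + 0.17864 + 0.046332 + 0.059092 + 0.057024 = 0.397788 m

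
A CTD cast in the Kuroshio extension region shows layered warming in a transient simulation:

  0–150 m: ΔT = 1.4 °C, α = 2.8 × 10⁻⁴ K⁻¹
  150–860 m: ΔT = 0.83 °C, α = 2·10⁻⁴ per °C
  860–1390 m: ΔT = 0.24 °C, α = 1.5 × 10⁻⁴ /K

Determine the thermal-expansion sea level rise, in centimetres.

Δh ≈ 20 cm

2.8×10⁻⁴ × 1.4 × 150 = 0.05880 m
Layer 2: 710 × 2×10⁻⁴ × 0.83 = 0.11786 m
860–1390 m: 530 × 1.5×10⁻⁴ × 0.24 = 0.01908 m
Δh = 0.05880 + 0.11786 + 0.01908 = 0.19574 m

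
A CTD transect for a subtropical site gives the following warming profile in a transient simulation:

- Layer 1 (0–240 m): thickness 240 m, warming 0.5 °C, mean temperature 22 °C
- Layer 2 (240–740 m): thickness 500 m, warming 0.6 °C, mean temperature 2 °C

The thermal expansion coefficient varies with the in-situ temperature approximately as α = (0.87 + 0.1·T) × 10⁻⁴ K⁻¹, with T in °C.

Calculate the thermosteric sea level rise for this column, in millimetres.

69 mm of thermosteric rise

Layer 1: α = (0.87 + 0.1×22)×10⁻⁴ = 3.07×10⁻⁴ K⁻¹
Layer 2: α = (0.87 + 0.1×2)×10⁻⁴ = 1.07×10⁻⁴ K⁻¹
Layer 1: 3.07×10⁻⁴ × 0.5 × 240 = 0.03684 m
1.07×10⁻⁴ × 0.6 × 500 = 0.03210 m
Δh = 0.03684 + 0.03210 = 0.06894 m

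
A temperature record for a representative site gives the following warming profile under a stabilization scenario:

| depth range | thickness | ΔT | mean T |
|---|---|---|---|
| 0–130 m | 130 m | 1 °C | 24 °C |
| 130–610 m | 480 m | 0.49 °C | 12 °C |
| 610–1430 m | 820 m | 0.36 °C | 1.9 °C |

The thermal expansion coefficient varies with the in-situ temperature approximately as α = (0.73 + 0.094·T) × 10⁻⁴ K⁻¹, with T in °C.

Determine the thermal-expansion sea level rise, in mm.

Layer 1: α = (0.73 + 0.094×24)×10⁻⁴ = 2.986×10⁻⁴ K⁻¹
Layer 2: α = (0.73 + 0.094×12)×10⁻⁴ = 1.858×10⁻⁴ K⁻¹
Layer 3: α = (0.73 + 0.094×1.9)×10⁻⁴ = 0.9086×10⁻⁴ K⁻¹
Layer 1: 1 × 130 × 2.986×10⁻⁴ = 0.038818 m
Layer 2: 480 × 1.858×10⁻⁴ × 0.49 = 0.04370016 m
610–1430 m: 0.9086×10⁻⁴ × 820 × 0.36 = 0.026821872 m
Δh = 0.038818 + 0.04370016 + 0.026821872 = 0.109340032 m

Δh ≈ 110 mm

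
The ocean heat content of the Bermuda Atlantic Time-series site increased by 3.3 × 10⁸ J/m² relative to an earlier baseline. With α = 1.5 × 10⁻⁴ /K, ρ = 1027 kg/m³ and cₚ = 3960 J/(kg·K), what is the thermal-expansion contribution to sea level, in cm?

Δh = 1.22 cm

Δh = αQ/(ρcₚ) = 1.5×10⁻⁴ × 3.3×10⁸ / (1027 × 3960) ≈ 0.012171 m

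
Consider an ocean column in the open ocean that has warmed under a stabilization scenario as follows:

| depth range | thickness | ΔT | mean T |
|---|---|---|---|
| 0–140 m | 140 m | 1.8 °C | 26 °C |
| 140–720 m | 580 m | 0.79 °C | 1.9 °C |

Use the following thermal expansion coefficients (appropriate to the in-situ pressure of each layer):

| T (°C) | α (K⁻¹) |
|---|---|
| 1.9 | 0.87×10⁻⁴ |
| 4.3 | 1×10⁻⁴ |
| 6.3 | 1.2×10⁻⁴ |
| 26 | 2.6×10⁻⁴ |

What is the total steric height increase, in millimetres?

Layer 1 at 26 °C → α = 2.6×10⁻⁴ K⁻¹
Layer 2 at 1.9 °C → α = 0.87×10⁻⁴ K⁻¹
Layer 1: 1.8 × 140 × 2.6×10⁻⁴ = 0.06552 m
580 × 0.87×10⁻⁴ × 0.79 = 0.0398634 m
Δh = 0.06552 + 0.0398634 = 0.1053834 m

110 mm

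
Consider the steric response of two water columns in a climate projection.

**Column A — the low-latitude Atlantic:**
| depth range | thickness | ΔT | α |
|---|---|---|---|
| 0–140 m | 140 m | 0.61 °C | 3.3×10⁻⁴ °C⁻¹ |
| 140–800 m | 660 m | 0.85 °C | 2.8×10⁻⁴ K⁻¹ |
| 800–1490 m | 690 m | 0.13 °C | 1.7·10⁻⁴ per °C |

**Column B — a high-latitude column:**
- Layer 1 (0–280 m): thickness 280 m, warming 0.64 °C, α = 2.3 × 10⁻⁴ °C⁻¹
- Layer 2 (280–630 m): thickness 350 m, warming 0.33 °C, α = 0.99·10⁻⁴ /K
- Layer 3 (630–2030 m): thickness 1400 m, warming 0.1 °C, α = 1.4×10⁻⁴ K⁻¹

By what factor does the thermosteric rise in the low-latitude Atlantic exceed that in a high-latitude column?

A Layer 1: 3.3×10⁻⁴ × 140 × 0.61 = 0.028182 m
A 140–800 m: 0.85 × 660 × 2.8×10⁻⁴ = 0.15708 m
A 800–1490 m: 0.13 × 690 × 1.7×10⁻⁴ = 0.015249 m
A total: 0.200511 m
B 280 × 0.64 × 2.3×10⁻⁴ = 0.041216 m
B 350 × 0.33 × 0.99×10⁻⁴ = 0.0114345 m
B Layer 3: 0.1 × 1400 × 1.4×10⁻⁴ = 0.01960 m
B total: 0.0722505 m
Ratio: 0.200511 / 0.0722505 ≈ 2.775

≈ 2.8×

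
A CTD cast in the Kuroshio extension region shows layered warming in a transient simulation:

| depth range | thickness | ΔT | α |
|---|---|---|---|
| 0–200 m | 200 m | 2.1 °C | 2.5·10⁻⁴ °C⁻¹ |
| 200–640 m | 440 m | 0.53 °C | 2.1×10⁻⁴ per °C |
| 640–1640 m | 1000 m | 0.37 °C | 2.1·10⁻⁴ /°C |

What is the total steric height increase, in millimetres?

Δh ≈ 232 mm

0–200 m: 2.1 × 2.5×10⁻⁴ × 200 = 0.10500 m
Layer 2: 2.1×10⁻⁴ × 0.53 × 440 = 0.048972 m
640–1640 m: 1000 × 0.37 × 2.1×10⁻⁴ = 0.07770 m
Δh = 0.10500 + 0.048972 + 0.07770 = 0.231672 m ≈ 232 mm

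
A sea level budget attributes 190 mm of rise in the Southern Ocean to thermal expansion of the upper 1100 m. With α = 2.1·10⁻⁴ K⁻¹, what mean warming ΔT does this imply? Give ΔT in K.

ΔT = Δh/(αH) = 0.19 / (2.1×10⁻⁴ × 1100) ≈ 0.8225 K

ΔT ≈ 0.823 K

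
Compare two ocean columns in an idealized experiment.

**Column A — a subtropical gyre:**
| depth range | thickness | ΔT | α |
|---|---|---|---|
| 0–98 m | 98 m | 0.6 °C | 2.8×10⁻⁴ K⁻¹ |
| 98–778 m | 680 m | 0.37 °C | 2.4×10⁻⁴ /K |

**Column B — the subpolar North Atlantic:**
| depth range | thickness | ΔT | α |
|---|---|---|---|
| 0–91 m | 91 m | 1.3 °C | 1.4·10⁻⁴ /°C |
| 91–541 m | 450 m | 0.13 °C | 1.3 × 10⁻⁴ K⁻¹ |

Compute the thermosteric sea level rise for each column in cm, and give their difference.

A Layer 1: 0.6 × 2.8×10⁻⁴ × 98 = 0.016464 m
A 98–778 m: 0.37 × 680 × 2.4×10⁻⁴ = 0.060384 m
A total: 0.076848 m
B Layer 1: 1.3 × 1.4×10⁻⁴ × 91 = 0.016562 m
B Layer 2: 1.3×10⁻⁴ × 0.13 × 450 = 0.007605 m
B total: 0.024167 m
Difference: 0.076848 − 0.024167 = 0.052681 m

Δh_A ≈ 7.7 cm, Δh_B ≈ 2.4 cm; difference ≈ 5.3 cm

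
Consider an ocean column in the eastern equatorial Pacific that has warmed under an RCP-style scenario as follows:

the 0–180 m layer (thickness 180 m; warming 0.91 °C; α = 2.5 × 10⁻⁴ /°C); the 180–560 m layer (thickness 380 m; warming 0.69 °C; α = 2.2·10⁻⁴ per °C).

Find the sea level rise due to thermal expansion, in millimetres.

0–180 m: 180 × 0.91 × 2.5×10⁻⁴ = 0.04095 m
Layer 2: 2.2×10⁻⁴ × 0.69 × 380 = 0.057684 m
Δh = 0.04095 + 0.057684 = 0.098634 m

98.6 mm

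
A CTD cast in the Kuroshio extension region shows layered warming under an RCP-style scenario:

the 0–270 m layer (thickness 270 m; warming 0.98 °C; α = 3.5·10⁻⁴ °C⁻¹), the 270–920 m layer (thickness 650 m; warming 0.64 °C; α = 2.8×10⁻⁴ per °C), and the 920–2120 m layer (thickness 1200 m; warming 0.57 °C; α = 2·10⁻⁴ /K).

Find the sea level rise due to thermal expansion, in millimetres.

346 mm

270 × 3.5×10⁻⁴ × 0.98 = 0.09261 m
Layer 2: 650 × 0.64 × 2.8×10⁻⁴ = 0.11648 m
Layer 3: 0.57 × 2×10⁻⁴ × 1200 = 0.13680 m
Δh = 0.09261 + 0.11648 + 0.13680 = 0.34589 m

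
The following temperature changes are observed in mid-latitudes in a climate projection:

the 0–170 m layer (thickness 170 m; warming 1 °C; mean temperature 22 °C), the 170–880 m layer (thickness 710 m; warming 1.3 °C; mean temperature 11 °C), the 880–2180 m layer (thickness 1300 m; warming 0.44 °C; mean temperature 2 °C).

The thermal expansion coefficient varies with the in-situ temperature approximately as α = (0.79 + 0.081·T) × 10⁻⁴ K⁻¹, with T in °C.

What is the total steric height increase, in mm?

253 mm of thermosteric rise

Layer 1: α = (0.79 + 0.081×22)×10⁻⁴ = 2.572×10⁻⁴ K⁻¹
Layer 2: α = (0.79 + 0.081×11)×10⁻⁴ = 1.681×10⁻⁴ K⁻¹
Layer 3: α = (0.79 + 0.081×2)×10⁻⁴ = 0.952×10⁻⁴ K⁻¹
2.572×10⁻⁴ × 170 × 1 = 0.043724 m
Layer 2: 710 × 1.3 × 1.681×10⁻⁴ = 0.1551563 m
Layer 3: 0.44 × 1300 × 0.952×10⁻⁴ = 0.0544544 m
Δh = 0.043724 + 0.1551563 + 0.0544544 = 0.2533347 m ≈ 253 mm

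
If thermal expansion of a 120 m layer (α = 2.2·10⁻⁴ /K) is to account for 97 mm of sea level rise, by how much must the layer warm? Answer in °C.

ΔT = Δh/(αH) = 0.097 / (2.2×10⁻⁴ × 120) ≈ 3.674 °C

ΔT ≈ 3.67 °C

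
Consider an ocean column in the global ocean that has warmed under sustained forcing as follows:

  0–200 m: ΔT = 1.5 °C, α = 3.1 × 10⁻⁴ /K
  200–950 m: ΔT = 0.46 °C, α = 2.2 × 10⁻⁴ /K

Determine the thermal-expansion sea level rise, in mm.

1.5 × 200 × 3.1×10⁻⁴ = 0.09300 m
0.46 × 2.2×10⁻⁴ × 750 = 0.07590 m
Δh = 0.09300 + 0.07590 = 0.16890 m

Δh ≈ 170 mm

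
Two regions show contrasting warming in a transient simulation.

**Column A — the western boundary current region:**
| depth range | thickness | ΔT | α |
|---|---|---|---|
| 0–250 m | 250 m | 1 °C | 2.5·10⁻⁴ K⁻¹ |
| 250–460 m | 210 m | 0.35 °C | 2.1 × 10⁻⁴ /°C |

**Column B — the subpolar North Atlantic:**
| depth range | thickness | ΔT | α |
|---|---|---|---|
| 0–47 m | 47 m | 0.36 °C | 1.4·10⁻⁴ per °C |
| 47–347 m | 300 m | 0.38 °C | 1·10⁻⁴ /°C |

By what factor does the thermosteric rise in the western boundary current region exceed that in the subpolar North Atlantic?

A 0–250 m: 1 × 250 × 2.5×10⁻⁴ = 0.06250 m
A 0.35 × 210 × 2.1×10⁻⁴ = 0.015435 m
A total: 0.077935 m
B 0–47 m: 47 × 1.4×10⁻⁴ × 0.36 = 0.0023688 m
B 47–347 m: 300 × 0.38 × 1×10⁻⁴ = 0.01140 m
B total: 0.0137688 m
Ratio: 0.077935 / 0.0137688 ≈ 5.660

a factor of 5.66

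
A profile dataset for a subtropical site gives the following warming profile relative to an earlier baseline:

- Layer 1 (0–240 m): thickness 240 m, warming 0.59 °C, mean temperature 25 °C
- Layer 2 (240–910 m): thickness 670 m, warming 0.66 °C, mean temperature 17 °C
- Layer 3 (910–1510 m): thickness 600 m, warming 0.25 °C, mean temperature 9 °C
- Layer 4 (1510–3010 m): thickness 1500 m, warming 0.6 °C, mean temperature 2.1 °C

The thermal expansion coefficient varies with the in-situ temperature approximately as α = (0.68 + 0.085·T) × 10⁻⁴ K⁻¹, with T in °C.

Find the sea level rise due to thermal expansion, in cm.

23 cm

Layer 1: α = (0.68 + 0.085×25)×10⁻⁴ = 2.805×10⁻⁴ K⁻¹
Layer 2: α = (0.68 + 0.085×17)×10⁻⁴ = 2.125×10⁻⁴ K⁻¹
Layer 3: α = (0.68 + 0.085×9)×10⁻⁴ = 1.445×10⁻⁴ K⁻¹
Layer 4: α = (0.68 + 0.085×2.1)×10⁻⁴ = 0.8585×10⁻⁴ K⁻¹
2.805×10⁻⁴ × 240 × 0.59 = 0.0397188 m
Layer 2: 0.66 × 670 × 2.125×10⁻⁴ = 0.0939675 m
Layer 3: 1.445×10⁻⁴ × 600 × 0.25 = 0.021675 m
1510–3010 m: 0.6 × 1500 × 0.8585×10⁻⁴ = 0.077265 m
Δh = 0.0397188 + 0.0939675 + 0.021675 + 0.077265 = 0.2326263 m ≈ 23 cm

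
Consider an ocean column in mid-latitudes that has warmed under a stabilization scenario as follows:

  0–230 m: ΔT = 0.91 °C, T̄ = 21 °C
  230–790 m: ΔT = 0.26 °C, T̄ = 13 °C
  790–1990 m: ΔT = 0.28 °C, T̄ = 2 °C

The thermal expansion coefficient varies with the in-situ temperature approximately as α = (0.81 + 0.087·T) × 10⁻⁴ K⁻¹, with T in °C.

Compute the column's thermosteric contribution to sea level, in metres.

about 0.12 m

Layer 1: α = (0.81 + 0.087×21)×10⁻⁴ = 2.637×10⁻⁴ K⁻¹
Layer 2: α = (0.81 + 0.087×13)×10⁻⁴ = 1.941×10⁻⁴ K⁻¹
Layer 3: α = (0.81 + 0.087×2)×10⁻⁴ = 0.984×10⁻⁴ K⁻¹
Layer 1: 230 × 0.91 × 2.637×10⁻⁴ = 0.05519241 m
0.26 × 1.941×10⁻⁴ × 560 = 0.02826096 m
790–1990 m: 0.28 × 0.984×10⁻⁴ × 1200 = 0.0330624 m
Δh = 0.05519241 + 0.02826096 + 0.0330624 = 0.11651577 m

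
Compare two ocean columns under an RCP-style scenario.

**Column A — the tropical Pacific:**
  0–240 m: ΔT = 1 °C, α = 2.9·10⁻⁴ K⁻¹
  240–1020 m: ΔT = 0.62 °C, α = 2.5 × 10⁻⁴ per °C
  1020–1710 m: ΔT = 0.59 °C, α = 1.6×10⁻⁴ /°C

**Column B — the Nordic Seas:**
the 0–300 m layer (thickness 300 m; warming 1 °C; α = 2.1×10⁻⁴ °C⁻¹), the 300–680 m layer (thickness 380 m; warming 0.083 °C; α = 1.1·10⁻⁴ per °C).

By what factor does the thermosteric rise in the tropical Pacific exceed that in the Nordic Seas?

a factor of 3.8

A 1 × 2.9×10⁻⁴ × 240 = 0.06960 m
A Layer 2: 0.62 × 780 × 2.5×10⁻⁴ = 0.12090 m
A 1020–1710 m: 690 × 0.59 × 1.6×10⁻⁴ = 0.065136 m
A total: 0.255636 m
B Layer 1: 300 × 1 × 2.1×10⁻⁴ = 0.06300 m
B 1.1×10⁻⁴ × 0.083 × 380 = 0.0034694 m
B total: 0.0664694 m
Ratio: 0.255636 / 0.0664694 ≈ 3.846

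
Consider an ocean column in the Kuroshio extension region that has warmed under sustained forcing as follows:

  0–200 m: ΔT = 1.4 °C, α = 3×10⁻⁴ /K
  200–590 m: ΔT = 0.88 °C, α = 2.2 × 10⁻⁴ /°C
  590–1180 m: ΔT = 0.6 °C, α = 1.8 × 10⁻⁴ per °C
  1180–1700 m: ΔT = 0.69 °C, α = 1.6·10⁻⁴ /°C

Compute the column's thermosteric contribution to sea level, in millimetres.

about 281 mm

200 × 1.4 × 3×10⁻⁴ = 0.08400 m
2.2×10⁻⁴ × 390 × 0.88 = 0.075504 m
0.6 × 590 × 1.8×10⁻⁴ = 0.06372 m
1180–1700 m: 1.6×10⁻⁴ × 520 × 0.69 = 0.057408 m
Δh = 0.08400 + 0.075504 + 0.06372 + 0.057408 = 0.280632 m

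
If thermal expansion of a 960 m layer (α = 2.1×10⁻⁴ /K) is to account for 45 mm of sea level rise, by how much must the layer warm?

about 0.223 °C

ΔT = Δh/(αH) = 0.045 / (2.1×10⁻⁴ × 960) ≈ 0.2232 °C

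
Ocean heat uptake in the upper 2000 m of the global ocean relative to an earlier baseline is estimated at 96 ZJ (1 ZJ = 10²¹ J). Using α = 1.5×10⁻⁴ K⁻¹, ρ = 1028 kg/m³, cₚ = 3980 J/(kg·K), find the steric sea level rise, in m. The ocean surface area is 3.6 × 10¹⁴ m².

Per unit area: Q = 96×10²¹ / (3.6×10¹⁴) ≈ 2.667×10⁸ J/m²
Δh = αQ/(ρcₚ) = 1.5×10⁻⁴ × 2.667×10⁸ / (1028 × 3980) ≈ 0.0097777 m

0.00978 m of thermosteric rise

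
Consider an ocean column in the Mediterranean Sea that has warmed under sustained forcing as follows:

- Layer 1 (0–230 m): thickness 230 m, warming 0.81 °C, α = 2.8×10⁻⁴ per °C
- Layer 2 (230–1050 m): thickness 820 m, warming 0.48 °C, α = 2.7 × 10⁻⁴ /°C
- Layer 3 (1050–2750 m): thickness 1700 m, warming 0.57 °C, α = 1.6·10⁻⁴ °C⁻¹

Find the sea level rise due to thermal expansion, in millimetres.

Δh = 313 mm

230 × 2.8×10⁻⁴ × 0.81 = 0.052164 m
230–1050 m: 0.48 × 820 × 2.7×10⁻⁴ = 0.106272 m
Layer 3: 1700 × 0.57 × 1.6×10⁻⁴ = 0.15504 m
Δh = 0.052164 + 0.106272 + 0.15504 = 0.313476 m ≈ 313 mm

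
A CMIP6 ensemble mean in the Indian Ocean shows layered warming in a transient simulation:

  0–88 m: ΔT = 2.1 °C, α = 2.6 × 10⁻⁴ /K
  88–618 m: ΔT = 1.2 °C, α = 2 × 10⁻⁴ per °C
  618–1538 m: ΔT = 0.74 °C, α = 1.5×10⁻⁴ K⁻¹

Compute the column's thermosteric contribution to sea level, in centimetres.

27.7 cm

Layer 1: 2.6×10⁻⁴ × 2.1 × 88 = 0.048048 m
2×10⁻⁴ × 530 × 1.2 = 0.12720 m
Layer 3: 920 × 0.74 × 1.5×10⁻⁴ = 0.10212 m
Δh = 0.048048 + 0.12720 + 0.10212 = 0.277368 m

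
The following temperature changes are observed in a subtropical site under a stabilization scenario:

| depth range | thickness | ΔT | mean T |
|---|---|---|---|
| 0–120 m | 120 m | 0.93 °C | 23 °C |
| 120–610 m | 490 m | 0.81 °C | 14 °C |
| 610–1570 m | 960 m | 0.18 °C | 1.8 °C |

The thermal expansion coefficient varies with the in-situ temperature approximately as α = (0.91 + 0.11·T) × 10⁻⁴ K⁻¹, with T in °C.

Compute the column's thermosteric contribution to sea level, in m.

0.155 m of thermosteric rise

Layer 1: α = (0.91 + 0.11×23)×10⁻⁴ = 3.44×10⁻⁴ K⁻¹
Layer 2: α = (0.91 + 0.11×14)×10⁻⁴ = 2.45×10⁻⁴ K⁻¹
Layer 3: α = (0.91 + 0.11×1.8)×10⁻⁴ = 1.108×10⁻⁴ K⁻¹
Layer 1: 120 × 3.44×10⁻⁴ × 0.93 = 0.0383904 m
120–610 m: 490 × 0.81 × 2.45×10⁻⁴ = 0.0972405 m
610–1570 m: 0.18 × 1.108×10⁻⁴ × 960 = 0.01914624 m
Δh = 0.0383904 + 0.0972405 + 0.01914624 = 0.15477714 m ≈ 0.155 m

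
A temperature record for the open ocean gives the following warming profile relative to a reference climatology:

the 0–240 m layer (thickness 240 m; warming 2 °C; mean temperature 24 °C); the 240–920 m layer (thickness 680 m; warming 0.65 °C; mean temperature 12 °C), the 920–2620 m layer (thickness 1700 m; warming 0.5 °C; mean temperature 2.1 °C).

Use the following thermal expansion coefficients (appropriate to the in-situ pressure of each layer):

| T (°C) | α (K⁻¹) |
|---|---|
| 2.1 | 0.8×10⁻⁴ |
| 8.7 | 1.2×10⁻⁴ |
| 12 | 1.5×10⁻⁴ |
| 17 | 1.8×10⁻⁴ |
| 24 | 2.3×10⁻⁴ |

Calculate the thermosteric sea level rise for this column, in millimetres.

Δh = 245 mm

Layer 1 at 24 °C → α = 2.3×10⁻⁴ K⁻¹
Layer 2 at 12 °C → α = 1.5×10⁻⁴ K⁻¹
Layer 3 at 2.1 °C → α = 0.8×10⁻⁴ K⁻¹
0–240 m: 240 × 2 × 2.3×10⁻⁴ = 0.11040 m
1.5×10⁻⁴ × 680 × 0.65 = 0.06630 m
1700 × 0.5 × 0.8×10⁻⁴ = 0.06800 m
Δh = 0.11040 + 0.06630 + 0.06800 = 0.24470 m ≈ 245 mm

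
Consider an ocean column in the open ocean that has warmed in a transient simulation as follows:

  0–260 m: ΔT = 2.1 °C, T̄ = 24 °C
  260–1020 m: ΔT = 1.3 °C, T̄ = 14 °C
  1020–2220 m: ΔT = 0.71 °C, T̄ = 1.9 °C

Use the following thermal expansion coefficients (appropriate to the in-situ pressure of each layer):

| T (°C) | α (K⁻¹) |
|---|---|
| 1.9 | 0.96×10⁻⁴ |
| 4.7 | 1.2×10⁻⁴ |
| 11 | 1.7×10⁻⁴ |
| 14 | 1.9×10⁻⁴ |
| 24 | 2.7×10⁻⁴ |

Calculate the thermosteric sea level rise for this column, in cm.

42 cm

Layer 1 at 24 °C → α = 2.7×10⁻⁴ K⁻¹
Layer 2 at 14 °C → α = 1.9×10⁻⁴ K⁻¹
Layer 3 at 1.9 °C → α = 0.96×10⁻⁴ K⁻¹
0–260 m: 260 × 2.7×10⁻⁴ × 2.1 = 0.14742 m
1.3 × 760 × 1.9×10⁻⁴ = 0.18772 m
1020–2220 m: 0.96×10⁻⁴ × 1200 × 0.71 = 0.081792 m
Δh = 0.14742 + 0.18772 + 0.081792 = 0.416932 m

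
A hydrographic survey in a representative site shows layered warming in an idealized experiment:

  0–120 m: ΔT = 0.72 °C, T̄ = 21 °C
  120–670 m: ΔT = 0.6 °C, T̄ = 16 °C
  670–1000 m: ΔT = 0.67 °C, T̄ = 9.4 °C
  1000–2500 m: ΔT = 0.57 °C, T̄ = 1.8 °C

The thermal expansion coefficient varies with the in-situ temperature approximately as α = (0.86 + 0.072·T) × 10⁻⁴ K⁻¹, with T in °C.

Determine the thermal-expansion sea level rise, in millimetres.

about 205 mm

Layer 1: α = (0.86 + 0.072×21)×10⁻⁴ = 2.372×10⁻⁴ K⁻¹
Layer 2: α = (0.86 + 0.072×16)×10⁻⁴ = 2.012×10⁻⁴ K⁻¹
Layer 3: α = (0.86 + 0.072×9.4)×10⁻⁴ = 1.5368×10⁻⁴ K⁻¹
Layer 4: α = (0.86 + 0.072×1.8)×10⁻⁴ = 0.9896×10⁻⁴ K⁻¹
Layer 1: 120 × 2.372×10⁻⁴ × 0.72 = 0.02049408 m
120–670 m: 0.6 × 550 × 2.012×10⁻⁴ = 0.066396 m
0.67 × 330 × 1.5368×10⁻⁴ = 0.033978648 m
Layer 4: 0.57 × 0.9896×10⁻⁴ × 1500 = 0.0846108 m
Δh = 0.02049408 + 0.066396 + 0.033978648 + 0.0846108 = 0.205479528 m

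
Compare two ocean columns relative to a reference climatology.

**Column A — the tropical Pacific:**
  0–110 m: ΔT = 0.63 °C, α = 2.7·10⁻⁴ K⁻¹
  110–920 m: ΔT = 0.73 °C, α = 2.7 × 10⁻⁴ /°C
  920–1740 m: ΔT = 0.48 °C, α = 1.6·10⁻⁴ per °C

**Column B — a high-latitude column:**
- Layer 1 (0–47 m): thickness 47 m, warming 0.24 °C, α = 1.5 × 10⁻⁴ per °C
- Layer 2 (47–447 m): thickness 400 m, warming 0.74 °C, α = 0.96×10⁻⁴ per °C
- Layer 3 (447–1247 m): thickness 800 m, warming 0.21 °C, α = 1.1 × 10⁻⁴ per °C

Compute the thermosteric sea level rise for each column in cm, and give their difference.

A 0–110 m: 0.63 × 110 × 2.7×10⁻⁴ = 0.018711 m
A Layer 2: 2.7×10⁻⁴ × 0.73 × 810 = 0.159651 m
A 920–1740 m: 1.6×10⁻⁴ × 820 × 0.48 = 0.062976 m
A total: 0.241338 m
B Layer 1: 1.5×10⁻⁴ × 47 × 0.24 = 0.001692 m
B 400 × 0.96×10⁻⁴ × 0.74 = 0.028416 m
B 447–1247 m: 0.21 × 1.1×10⁻⁴ × 800 = 0.01848 m
B total: 0.048588 m
Difference: 0.241338 − 0.048588 = 0.19275 m

A: 24.1 cm; B: 4.86 cm; difference 19.3 cm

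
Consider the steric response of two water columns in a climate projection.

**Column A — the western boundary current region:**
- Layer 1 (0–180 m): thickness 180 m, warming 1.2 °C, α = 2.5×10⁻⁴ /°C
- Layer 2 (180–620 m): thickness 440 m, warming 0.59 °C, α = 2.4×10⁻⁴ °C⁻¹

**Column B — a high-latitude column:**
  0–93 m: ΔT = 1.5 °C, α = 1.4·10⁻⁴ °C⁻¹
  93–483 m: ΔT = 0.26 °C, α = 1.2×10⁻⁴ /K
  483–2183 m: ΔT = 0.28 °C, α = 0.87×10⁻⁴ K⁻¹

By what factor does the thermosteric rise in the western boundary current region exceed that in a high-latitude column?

A 0–180 m: 180 × 1.2 × 2.5×10⁻⁴ = 0.05400 m
A Layer 2: 440 × 0.59 × 2.4×10⁻⁴ = 0.062304 m
A total: 0.116304 m
B Layer 1: 93 × 1.5 × 1.4×10⁻⁴ = 0.01953 m
B 1.2×10⁻⁴ × 390 × 0.26 = 0.012168 m
B Layer 3: 1700 × 0.87×10⁻⁴ × 0.28 = 0.041412 m
B total: 0.07311 m
Ratio: 0.116304 / 0.07311 ≈ 1.591

≈ 1.59×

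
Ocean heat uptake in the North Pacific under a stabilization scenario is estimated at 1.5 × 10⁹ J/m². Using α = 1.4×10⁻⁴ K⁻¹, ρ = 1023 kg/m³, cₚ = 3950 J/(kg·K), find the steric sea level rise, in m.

Δh = αQ/(ρcₚ) = 1.4×10⁻⁴ × 1.5×10⁹ / (1023 × 3950) ≈ 0.051969 m

about 0.0520 m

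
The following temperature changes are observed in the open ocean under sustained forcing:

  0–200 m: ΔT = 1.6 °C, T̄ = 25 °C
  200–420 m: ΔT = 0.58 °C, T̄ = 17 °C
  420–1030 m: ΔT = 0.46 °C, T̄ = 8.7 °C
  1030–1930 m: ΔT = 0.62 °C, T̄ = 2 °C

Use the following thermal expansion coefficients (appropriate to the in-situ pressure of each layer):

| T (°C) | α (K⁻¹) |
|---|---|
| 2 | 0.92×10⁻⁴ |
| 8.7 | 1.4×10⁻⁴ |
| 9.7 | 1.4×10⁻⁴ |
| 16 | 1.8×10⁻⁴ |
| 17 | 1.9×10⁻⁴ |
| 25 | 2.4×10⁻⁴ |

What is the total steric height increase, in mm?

Layer 1 at 25 °C → α = 2.4×10⁻⁴ K⁻¹
Layer 2 at 17 °C → α = 1.9×10⁻⁴ K⁻¹
Layer 3 at 8.7 °C → α = 1.4×10⁻⁴ K⁻¹
Layer 4 at 2 °C → α = 0.92×10⁻⁴ K⁻¹
200 × 1.6 × 2.4×10⁻⁴ = 0.07680 m
220 × 0.58 × 1.9×10⁻⁴ = 0.024244 m
420–1030 m: 610 × 1.4×10⁻⁴ × 0.46 = 0.039284 m
Layer 4: 0.92×10⁻⁴ × 900 × 0.62 = 0.051336 m
Δh = 0.07680 + 0.024244 + 0.039284 + 0.051336 = 0.191664 m ≈ 190 mm

Δh ≈ 190 mm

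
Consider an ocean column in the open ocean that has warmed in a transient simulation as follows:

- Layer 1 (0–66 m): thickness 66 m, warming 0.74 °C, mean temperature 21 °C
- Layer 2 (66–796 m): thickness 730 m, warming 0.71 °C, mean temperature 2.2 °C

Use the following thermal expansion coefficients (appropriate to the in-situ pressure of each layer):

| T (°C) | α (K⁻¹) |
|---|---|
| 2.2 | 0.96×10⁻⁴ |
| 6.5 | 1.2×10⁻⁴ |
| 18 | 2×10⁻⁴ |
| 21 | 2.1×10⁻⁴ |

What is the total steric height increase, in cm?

6.00 cm of thermosteric rise

Layer 1 at 21 °C → α = 2.1×10⁻⁴ K⁻¹
Layer 2 at 2.2 °C → α = 0.96×10⁻⁴ K⁻¹
66 × 0.74 × 2.1×10⁻⁴ = 0.0102564 m
730 × 0.71 × 0.96×10⁻⁴ = 0.0497568 m
Δh = 0.0102564 + 0.0497568 = 0.0600132 m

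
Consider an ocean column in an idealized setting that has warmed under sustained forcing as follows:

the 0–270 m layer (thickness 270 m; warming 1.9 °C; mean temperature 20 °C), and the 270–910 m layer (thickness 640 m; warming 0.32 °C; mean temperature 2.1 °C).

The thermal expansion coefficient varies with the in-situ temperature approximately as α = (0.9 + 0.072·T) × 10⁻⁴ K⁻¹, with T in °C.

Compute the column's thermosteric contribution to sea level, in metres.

Δh ≈ 0.142 m

Layer 1: α = (0.9 + 0.072×20)×10⁻⁴ = 2.34×10⁻⁴ K⁻¹
Layer 2: α = (0.9 + 0.072×2.1)×10⁻⁴ = 1.0512×10⁻⁴ K⁻¹
2.34×10⁻⁴ × 270 × 1.9 = 0.120042 m
Layer 2: 640 × 0.32 × 1.0512×10⁻⁴ = 0.021528576 m
Δh = 0.120042 + 0.021528576 = 0.141570576 m ≈ 0.142 m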